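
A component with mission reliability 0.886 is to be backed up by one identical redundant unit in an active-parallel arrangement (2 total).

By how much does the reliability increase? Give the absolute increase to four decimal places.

0.1010

R_before = 0.886
R_after = 1 − (1 − 0.886)^2 = 0.9870
ΔR = 0.9870 − 0.886 = 0.1010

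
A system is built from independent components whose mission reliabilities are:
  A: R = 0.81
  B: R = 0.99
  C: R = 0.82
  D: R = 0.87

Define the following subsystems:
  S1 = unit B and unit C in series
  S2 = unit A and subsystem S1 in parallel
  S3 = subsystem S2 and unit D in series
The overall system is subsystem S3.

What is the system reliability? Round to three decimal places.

0.839

Series (B and C): 0.99000 × 0.82000 = 0.81180
Parallel (A and [0.81180]): 1 − (1 − 0.81000)(1 − 0.81180) = 0.96424
Series ([0.96424] and D): 0.96424 × 0.87000 = 0.839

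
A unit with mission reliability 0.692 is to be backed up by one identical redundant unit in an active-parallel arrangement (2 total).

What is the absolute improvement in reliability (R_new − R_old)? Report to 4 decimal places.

0.2131

R_before = 0.692
R_after = 1 − (1 − 0.692)^2 = 0.9051
ΔR = 0.9051 − 0.692 = 0.2131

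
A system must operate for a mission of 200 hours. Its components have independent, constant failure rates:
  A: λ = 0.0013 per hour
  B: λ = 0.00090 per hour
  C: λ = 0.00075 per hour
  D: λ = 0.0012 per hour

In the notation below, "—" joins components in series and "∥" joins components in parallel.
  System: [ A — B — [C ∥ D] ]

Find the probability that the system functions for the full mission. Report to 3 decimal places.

0.625

R(A) = exp(−0.0013 × 200) = 0.77105
R(B) = exp(−0.00090 × 200) = 0.83527
R(C) = exp(−0.00075 × 200) = 0.86071
R(D) = exp(−0.0012 × 200) = 0.78663
Parallel (C and D): 1 − (1 − 0.86071)(1 − 0.78663) = 0.97028
Series (A, B, and [0.97028]): 0.77105 × 0.83527 × 0.97028 = 0.625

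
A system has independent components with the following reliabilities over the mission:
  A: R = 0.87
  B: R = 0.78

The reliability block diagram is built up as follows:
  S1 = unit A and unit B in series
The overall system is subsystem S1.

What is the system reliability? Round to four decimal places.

Series (A and B): 0.870000 × 0.780000 = 0.6786

0.6786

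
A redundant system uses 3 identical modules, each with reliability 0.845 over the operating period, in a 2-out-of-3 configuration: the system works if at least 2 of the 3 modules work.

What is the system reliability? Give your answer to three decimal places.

0.935

R = Σ_{i=2}^{3} C(3,i) p^i (1−p)^{3−i} with p = 0.845
C(3,2)·0.845^2·0.155^1 = 0.33202
C(3,3)·0.845^3·0.155^0 = 0.60335
Sum = 0.935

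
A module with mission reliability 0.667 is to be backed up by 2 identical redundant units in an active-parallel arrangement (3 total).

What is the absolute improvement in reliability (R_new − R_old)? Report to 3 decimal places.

R_before = 0.667
R_after = 1 − (1 − 0.667)^3 = 0.963
ΔR = 0.963 − 0.667 = 0.296

0.296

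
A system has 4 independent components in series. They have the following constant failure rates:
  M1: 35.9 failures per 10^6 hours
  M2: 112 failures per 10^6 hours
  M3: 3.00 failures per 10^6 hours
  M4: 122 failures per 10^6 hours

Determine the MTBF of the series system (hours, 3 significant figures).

Series of exponential components: λ_sys = Σ λ_i
λ_sys = 0.0000359 + 0.000112 + 0.00000300 + 0.000122 = 2.7290e-04 /h
MTBF = 1 / λ_sys = 3660 h

3660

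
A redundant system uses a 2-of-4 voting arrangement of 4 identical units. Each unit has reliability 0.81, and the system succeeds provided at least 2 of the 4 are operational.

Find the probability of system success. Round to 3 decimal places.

0.976

R = Σ_{i=2}^{4} C(4,i) p^i (1−p)^{4−i} with p = 0.81
C(4,2)·0.81^2·0.19^2 = 0.14211
C(4,3)·0.81^3·0.19^1 = 0.40390
C(4,4)·0.81^4·0.19^0 = 0.43047
Sum = 0.976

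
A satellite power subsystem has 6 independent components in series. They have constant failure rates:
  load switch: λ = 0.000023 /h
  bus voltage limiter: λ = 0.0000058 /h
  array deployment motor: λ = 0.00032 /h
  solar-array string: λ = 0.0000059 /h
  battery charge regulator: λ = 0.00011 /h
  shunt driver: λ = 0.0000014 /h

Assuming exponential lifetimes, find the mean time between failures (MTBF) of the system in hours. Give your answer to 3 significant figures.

Series of exponential components: λ_sys = Σ λ_i
λ_sys = 0.000023 + 0.0000058 + 0.00032 + 0.0000059 + 0.00011 + 0.0000014 = 4.6610e-04 /h
MTBF = 1 / λ_sys = 2150 h

2150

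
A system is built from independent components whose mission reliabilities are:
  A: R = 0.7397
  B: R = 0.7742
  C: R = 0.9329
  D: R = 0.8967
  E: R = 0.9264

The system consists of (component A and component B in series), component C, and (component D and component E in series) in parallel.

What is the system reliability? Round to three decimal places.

0.995

Series (A and B): 0.73970 × 0.77420 = 0.57268
Series (D and E): 0.89670 × 0.92640 = 0.83070
Parallel ([0.57268], C, and [0.83070]): 1 − (1 − 0.57268)(1 − 0.93290)(1 − 0.83070) = 0.995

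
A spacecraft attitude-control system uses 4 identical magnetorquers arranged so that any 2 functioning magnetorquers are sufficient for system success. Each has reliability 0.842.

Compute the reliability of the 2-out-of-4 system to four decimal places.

0.9861

R = Σ_{i=2}^{4} C(4,i) p^i (1−p)^{4−i} with p = 0.842
C(4,2)·0.842^2·0.158^2 = 0.106191
C(4,3)·0.842^3·0.158^1 = 0.377271
C(4,4)·0.842^4·0.158^0 = 0.502630
Sum = 0.9861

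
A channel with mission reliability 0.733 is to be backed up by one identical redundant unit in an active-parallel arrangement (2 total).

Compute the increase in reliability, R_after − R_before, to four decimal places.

0.1957

R_before = 0.733
R_after = 1 − (1 − 0.733)^2 = 0.9287
ΔR = 0.9287 − 0.733 = 0.1957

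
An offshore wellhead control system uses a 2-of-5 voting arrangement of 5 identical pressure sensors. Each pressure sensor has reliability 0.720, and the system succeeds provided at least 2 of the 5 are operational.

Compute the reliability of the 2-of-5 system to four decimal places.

R = Σ_{i=2}^{5} C(5,i) p^i (1−p)^{5−i} with p = 0.720
C(5,2)·0.720^2·0.280^3 = 0.113799
C(5,3)·0.720^3·0.280^2 = 0.292626
C(5,4)·0.720^4·0.280^1 = 0.376234
C(5,5)·0.720^5·0.280^0 = 0.193492
Sum = 0.9762

0.9762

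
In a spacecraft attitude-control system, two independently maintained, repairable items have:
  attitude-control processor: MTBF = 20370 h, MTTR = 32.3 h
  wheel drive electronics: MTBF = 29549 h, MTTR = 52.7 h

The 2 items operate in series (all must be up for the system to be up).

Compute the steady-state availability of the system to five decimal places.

0.99664

A(attitude-control processor) = MTBF/(MTBF+MTTR) = 20370/(20370+32.3) = 0.998417
A(wheel drive electronics) = MTBF/(MTBF+MTTR) = 29549/(29549+52.7) = 0.998220
Series availability: 0.998417 × 0.998220 = 0.99664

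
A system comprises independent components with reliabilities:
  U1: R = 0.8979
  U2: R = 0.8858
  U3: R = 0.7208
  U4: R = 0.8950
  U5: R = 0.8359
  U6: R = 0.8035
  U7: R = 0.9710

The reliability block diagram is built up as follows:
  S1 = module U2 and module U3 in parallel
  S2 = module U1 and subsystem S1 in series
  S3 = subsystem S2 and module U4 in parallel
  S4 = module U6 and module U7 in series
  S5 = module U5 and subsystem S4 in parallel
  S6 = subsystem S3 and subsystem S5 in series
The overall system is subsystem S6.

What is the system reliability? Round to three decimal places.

0.951

Parallel (U2 and U3): 1 − (1 − 0.88580)(1 − 0.72080) = 0.96812
Series (U1 and [0.96812]): 0.89790 × 0.96812 = 0.86927
Parallel ([0.86927] and U4): 1 − (1 − 0.86927)(1 − 0.89500) = 0.98627
Series (U6 and U7): 0.80350 × 0.97100 = 0.78020
Parallel (U5 and [0.78020]): 1 − (1 − 0.83590)(1 − 0.78020) = 0.96393
Series ([0.98627] and [0.96393]): 0.98627 × 0.96393 = 0.951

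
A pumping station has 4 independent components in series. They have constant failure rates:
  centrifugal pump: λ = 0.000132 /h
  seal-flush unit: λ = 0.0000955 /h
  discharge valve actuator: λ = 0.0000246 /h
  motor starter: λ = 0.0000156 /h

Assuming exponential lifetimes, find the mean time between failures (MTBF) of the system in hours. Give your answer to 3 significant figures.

Series of exponential components: λ_sys = Σ λ_i
λ_sys = 0.000132 + 0.0000955 + 0.0000246 + 0.0000156 = 2.6770e-04 /h
MTBF = 1 / λ_sys = 3740 h

3740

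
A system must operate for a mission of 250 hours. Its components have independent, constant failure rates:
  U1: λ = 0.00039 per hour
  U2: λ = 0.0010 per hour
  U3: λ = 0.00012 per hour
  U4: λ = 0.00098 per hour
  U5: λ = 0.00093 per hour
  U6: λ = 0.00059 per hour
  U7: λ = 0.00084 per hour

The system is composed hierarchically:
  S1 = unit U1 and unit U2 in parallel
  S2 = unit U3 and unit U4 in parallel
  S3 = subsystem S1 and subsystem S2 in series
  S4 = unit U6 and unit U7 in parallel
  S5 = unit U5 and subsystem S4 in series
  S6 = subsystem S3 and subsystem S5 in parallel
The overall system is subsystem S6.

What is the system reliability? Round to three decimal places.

0.994

R(U1) = exp(−0.00039 × 250) = 0.90710
R(U2) = exp(−0.0010 × 250) = 0.77880
R(U3) = exp(−0.00012 × 250) = 0.97045
R(U4) = exp(−0.00098 × 250) = 0.78270
R(U5) = exp(−0.00093 × 250) = 0.79255
R(U6) = exp(−0.00059 × 250) = 0.86286
R(U7) = exp(−0.00084 × 250) = 0.81058
Parallel (U1 and U2): 1 − (1 − 0.90710)(1 − 0.77880) = 0.97945
Parallel (U3 and U4): 1 − (1 − 0.97045)(1 − 0.78270) = 0.99358
Series ([0.97945] and [0.99358]): 0.97945 × 0.99358 = 0.97316
Parallel (U6 and U7): 1 − (1 − 0.86286)(1 − 0.81058) = 0.97402
Series (U5 and [0.97402]): 0.79255 × 0.97402 = 0.77196
Parallel ([0.97316] and [0.77196]): 1 − (1 − 0.97316)(1 − 0.77196) = 0.994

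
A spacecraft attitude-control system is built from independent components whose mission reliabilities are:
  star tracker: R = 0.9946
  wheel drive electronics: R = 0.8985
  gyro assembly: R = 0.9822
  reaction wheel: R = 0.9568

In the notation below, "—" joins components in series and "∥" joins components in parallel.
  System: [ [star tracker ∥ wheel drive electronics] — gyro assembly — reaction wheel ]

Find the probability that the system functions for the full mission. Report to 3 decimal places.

Parallel (star tracker and wheel drive electronics): 1 − (1 − 0.99460)(1 − 0.89850) = 0.99945
Series ([0.99945], gyro assembly, and reaction wheel): 0.99945 × 0.98220 × 0.95680 = 0.939

0.939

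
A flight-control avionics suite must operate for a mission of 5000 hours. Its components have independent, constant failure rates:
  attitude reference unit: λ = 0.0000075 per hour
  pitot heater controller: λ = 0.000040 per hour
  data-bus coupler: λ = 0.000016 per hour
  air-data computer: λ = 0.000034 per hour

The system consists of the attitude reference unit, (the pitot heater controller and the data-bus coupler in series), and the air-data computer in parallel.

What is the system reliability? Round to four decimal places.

R(attitude reference unit) = exp(−0.0000075 × 5000) = 0.963194
R(pitot heater controller) = exp(−0.000040 × 5000) = 0.818731
R(data-bus coupler) = exp(−0.000016 × 5000) = 0.923116
R(air-data computer) = exp(−0.000034 × 5000) = 0.843665
Series (pitot heater controller and data-bus coupler): 0.818731 × 0.923116 = 0.755784
Parallel (attitude reference unit, [0.755784], and air-data computer): 1 − (1 − 0.963194)(1 − 0.755784)(1 − 0.843665) = 0.9986

0.9986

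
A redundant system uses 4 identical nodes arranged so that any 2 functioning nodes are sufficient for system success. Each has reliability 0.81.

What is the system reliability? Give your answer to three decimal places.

R = Σ_{i=2}^{4} C(4,i) p^i (1−p)^{4−i} with p = 0.81
C(4,2)·0.81^2·0.19^2 = 0.14211
C(4,3)·0.81^3·0.19^1 = 0.40390
C(4,4)·0.81^4·0.19^0 = 0.43047
Sum = 0.976

0.976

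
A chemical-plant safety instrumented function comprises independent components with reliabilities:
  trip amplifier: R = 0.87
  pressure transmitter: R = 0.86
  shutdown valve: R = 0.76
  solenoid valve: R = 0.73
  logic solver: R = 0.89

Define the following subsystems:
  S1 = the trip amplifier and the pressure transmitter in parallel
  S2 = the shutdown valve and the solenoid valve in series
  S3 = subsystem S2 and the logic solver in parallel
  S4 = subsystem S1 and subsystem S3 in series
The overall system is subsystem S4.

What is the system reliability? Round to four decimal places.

0.9337

Parallel (trip amplifier and pressure transmitter): 1 − (1 − 0.870000)(1 − 0.860000) = 0.981800
Series (shutdown valve and solenoid valve): 0.760000 × 0.730000 = 0.554800
Parallel ([0.554800] and logic solver): 1 − (1 − 0.554800)(1 − 0.890000) = 0.951028
Series ([0.981800] and [0.951028]): 0.981800 × 0.951028 = 0.9337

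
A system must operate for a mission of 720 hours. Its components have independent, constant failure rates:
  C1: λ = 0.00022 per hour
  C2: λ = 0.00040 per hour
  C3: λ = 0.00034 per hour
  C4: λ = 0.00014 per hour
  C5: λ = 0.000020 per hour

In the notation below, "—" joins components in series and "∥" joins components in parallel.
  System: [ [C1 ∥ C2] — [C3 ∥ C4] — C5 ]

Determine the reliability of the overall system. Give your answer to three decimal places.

R(C1) = exp(−0.00022 × 720) = 0.85351
R(C2) = exp(−0.00040 × 720) = 0.74976
R(C3) = exp(−0.00034 × 720) = 0.78286
R(C4) = exp(−0.00014 × 720) = 0.90411
R(C5) = exp(−0.000020 × 720) = 0.98570
Parallel (C1 and C2): 1 − (1 − 0.85351)(1 − 0.74976) = 0.96334
Parallel (C3 and C4): 1 − (1 − 0.78286)(1 − 0.90411) = 0.97918
Series ([0.96334], [0.97918], and C5): 0.96334 × 0.97918 × 0.98570 = 0.930

0.930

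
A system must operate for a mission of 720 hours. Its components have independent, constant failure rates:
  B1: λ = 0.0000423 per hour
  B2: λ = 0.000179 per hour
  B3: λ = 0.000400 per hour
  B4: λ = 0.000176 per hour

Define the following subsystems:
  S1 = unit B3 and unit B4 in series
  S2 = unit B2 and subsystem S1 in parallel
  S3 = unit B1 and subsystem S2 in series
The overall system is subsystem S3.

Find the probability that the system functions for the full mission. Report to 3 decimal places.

R(B1) = exp(−0.0000423 × 720) = 0.97000
R(B2) = exp(−0.000179 × 720) = 0.87908
R(B3) = exp(−0.000400 × 720) = 0.74976
R(B4) = exp(−0.000176 × 720) = 0.88098
Series (B3 and B4): 0.74976 × 0.88098 = 0.66052
Parallel (B2 and [0.66052]): 1 − (1 − 0.87908)(1 − 0.66052) = 0.95895
Series (B1 and [0.95895]): 0.97000 × 0.95895 = 0.930

0.930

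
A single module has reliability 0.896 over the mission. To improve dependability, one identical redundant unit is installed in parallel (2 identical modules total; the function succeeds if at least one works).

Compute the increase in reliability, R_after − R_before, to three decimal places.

R_before = 0.896
R_after = 1 − (1 − 0.896)^2 = 0.989
ΔR = 0.989 − 0.896 = 0.093

0.093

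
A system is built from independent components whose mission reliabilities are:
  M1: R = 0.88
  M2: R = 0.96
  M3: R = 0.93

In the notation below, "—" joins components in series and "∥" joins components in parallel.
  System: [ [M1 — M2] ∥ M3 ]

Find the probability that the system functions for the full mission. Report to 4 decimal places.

Series (M1 and M2): 0.880000 × 0.960000 = 0.844800
Parallel ([0.844800] and M3): 1 − (1 − 0.844800)(1 − 0.930000) = 0.9891

0.9891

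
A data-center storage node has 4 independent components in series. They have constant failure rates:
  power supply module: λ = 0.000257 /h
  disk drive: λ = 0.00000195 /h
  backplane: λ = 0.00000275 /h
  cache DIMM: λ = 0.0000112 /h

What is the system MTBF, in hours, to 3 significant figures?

3660

Series of exponential components: λ_sys = Σ λ_i
λ_sys = 0.000257 + 0.00000195 + 0.00000275 + 0.0000112 = 2.7290e-04 /h
MTBF = 1 / λ_sys = 3660 h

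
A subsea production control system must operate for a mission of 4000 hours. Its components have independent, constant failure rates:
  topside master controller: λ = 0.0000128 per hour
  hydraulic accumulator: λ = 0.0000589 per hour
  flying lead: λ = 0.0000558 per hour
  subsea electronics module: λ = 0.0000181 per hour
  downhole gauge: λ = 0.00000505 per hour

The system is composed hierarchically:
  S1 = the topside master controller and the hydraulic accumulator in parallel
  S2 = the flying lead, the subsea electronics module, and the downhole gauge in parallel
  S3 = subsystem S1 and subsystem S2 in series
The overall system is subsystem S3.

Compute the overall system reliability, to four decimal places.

R(topside master controller) = exp(−0.0000128 × 4000) = 0.950089
R(hydraulic accumulator) = exp(−0.0000589 × 4000) = 0.790097
R(flying lead) = exp(−0.0000558 × 4000) = 0.799955
R(subsea electronics module) = exp(−0.0000181 × 4000) = 0.930159
R(downhole gauge) = exp(−0.00000505 × 4000) = 0.980003
Parallel (topside master controller and hydraulic accumulator): 1 − (1 − 0.950089)(1 − 0.790097) = 0.989524
Parallel (flying lead, subsea electronics module, and downhole gauge): 1 − (1 − 0.799955)(1 − 0.930159)(1 − 0.980003) = 0.999721
Series ([0.989524] and [0.999721]): 0.989524 × 0.999721 = 0.9892

0.9892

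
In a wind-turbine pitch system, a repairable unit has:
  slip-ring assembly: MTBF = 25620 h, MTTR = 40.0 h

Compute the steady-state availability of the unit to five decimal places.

0.99844

A(slip-ring assembly) = MTBF/(MTBF+MTTR) = 25620/(25620+40.0) = 0.99844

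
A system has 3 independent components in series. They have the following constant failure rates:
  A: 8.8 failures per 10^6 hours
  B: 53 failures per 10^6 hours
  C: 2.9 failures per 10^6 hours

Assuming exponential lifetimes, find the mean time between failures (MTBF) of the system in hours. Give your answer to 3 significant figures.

15500

Series of exponential components: λ_sys = Σ λ_i
λ_sys = 0.0000088 + 0.000053 + 0.0000029 = 6.4700e-05 /h
MTBF = 1 / λ_sys = 15500 h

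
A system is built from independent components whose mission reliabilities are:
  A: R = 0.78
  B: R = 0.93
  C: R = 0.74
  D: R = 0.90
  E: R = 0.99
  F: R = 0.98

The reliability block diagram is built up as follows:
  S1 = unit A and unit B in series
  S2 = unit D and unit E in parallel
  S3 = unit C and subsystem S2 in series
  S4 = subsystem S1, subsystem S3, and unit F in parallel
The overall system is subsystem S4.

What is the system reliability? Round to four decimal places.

0.9986

Series (A and B): 0.780000 × 0.930000 = 0.725400
Parallel (D and E): 1 − (1 − 0.900000)(1 − 0.990000) = 0.999000
Series (C and [0.999000]): 0.740000 × 0.999000 = 0.739260
Parallel ([0.725400], [0.739260], and F): 1 − (1 − 0.725400)(1 − 0.739260)(1 − 0.980000) = 0.9986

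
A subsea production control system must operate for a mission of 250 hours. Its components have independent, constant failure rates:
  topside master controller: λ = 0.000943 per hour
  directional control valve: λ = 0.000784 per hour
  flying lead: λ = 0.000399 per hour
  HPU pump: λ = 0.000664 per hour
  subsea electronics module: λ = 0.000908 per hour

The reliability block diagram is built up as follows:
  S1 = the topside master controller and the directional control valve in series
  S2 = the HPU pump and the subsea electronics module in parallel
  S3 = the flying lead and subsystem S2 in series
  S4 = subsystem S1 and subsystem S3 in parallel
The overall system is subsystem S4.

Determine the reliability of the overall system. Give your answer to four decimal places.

0.9569

R(topside master controller) = exp(−0.000943 × 250) = 0.789978
R(directional control valve) = exp(−0.000784 × 250) = 0.822012
R(flying lead) = exp(−0.000399 × 250) = 0.905064
R(HPU pump) = exp(−0.000664 × 250) = 0.847046
R(subsea electronics module) = exp(−0.000908 × 250) = 0.796921
Series (topside master controller and directional control valve): 0.789978 × 0.822012 = 0.649371
Parallel (HPU pump and subsea electronics module): 1 − (1 − 0.847046)(1 − 0.796921) = 0.968938
Series (flying lead and [0.968938]): 0.905064 × 0.968938 = 0.876951
Parallel ([0.649371] and [0.876951]): 1 − (1 − 0.649371)(1 − 0.876951) = 0.9569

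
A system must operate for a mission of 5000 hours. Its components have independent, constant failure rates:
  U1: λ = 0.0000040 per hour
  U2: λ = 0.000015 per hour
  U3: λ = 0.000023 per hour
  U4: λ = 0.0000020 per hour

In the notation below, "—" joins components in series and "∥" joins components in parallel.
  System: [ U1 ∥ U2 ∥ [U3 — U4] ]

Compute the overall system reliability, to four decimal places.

0.9998

R(U1) = exp(−0.0000040 × 5000) = 0.980199
R(U2) = exp(−0.000015 × 5000) = 0.927743
R(U3) = exp(−0.000023 × 5000) = 0.891366
R(U4) = exp(−0.0000020 × 5000) = 0.990050
Series (U3 and U4): 0.891366 × 0.990050 = 0.882497
Parallel (U1, U2, and [0.882497]): 1 − (1 − 0.980199)(1 − 0.927743)(1 − 0.882497) = 0.9998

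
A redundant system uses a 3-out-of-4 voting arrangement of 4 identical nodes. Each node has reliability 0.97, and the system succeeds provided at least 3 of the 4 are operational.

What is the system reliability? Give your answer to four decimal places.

0.9948

R = Σ_{i=3}^{4} C(4,i) p^i (1−p)^{4−i} with p = 0.97
C(4,3)·0.97^3·0.03^1 = 0.109521
C(4,4)·0.97^4·0.03^0 = 0.885293
Sum = 0.9948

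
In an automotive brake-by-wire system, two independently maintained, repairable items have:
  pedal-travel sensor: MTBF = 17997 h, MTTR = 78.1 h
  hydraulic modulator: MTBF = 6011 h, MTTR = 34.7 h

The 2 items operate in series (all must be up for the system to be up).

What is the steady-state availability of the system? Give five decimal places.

0.98996

A(pedal-travel sensor) = MTBF/(MTBF+MTTR) = 17997/(17997+78.1) = 0.995679
A(hydraulic modulator) = MTBF/(MTBF+MTTR) = 6011/(6011+34.7) = 0.994260
Series availability: 0.995679 × 0.994260 = 0.98996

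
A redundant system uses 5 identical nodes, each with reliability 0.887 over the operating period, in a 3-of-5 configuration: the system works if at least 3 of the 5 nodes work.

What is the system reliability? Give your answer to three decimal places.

R = Σ_{i=3}^{5} C(5,i) p^i (1−p)^{5−i} with p = 0.887
C(5,3)·0.887^3·0.113^2 = 0.08911
C(5,4)·0.887^4·0.113^1 = 0.34974
C(5,5)·0.887^5·0.113^0 = 0.54906
Sum = 0.988

0.988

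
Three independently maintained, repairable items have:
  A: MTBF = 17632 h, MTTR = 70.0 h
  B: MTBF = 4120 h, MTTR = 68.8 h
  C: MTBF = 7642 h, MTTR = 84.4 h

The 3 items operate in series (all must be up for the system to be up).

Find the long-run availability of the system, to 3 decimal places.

0.969

A(A) = MTBF/(MTBF+MTTR) = 17632/(17632+70.0) = 0.996046
A(B) = MTBF/(MTBF+MTTR) = 4120/(4120+68.8) = 0.983575
A(C) = MTBF/(MTBF+MTTR) = 7642/(7642+84.4) = 0.989076
Series availability: 0.996046 × 0.983575 × 0.989076 = 0.969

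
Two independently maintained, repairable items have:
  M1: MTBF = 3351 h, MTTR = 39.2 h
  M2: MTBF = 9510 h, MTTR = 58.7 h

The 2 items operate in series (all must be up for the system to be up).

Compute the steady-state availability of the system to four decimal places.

A(M1) = MTBF/(MTBF+MTTR) = 3351/(3351+39.2) = 0.988437
A(M2) = MTBF/(MTBF+MTTR) = 9510/(9510+58.7) = 0.993865
Series availability: 0.988437 × 0.993865 = 0.9824

0.9824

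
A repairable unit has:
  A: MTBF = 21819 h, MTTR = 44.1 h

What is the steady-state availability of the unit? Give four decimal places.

0.9980

A(A) = MTBF/(MTBF+MTTR) = 21819/(21819+44.1) = 0.9980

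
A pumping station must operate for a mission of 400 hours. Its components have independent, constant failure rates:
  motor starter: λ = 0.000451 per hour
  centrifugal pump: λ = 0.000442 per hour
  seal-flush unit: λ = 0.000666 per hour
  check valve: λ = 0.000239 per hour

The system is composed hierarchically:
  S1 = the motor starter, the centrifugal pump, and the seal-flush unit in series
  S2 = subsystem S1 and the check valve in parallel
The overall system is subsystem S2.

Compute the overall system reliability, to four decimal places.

0.9577

R(motor starter) = exp(−0.000451 × 400) = 0.834936
R(centrifugal pump) = exp(−0.000442 × 400) = 0.837947
R(seal-flush unit) = exp(−0.000666 × 400) = 0.766133
R(check valve) = exp(−0.000239 × 400) = 0.908827
Series (motor starter, centrifugal pump, and seal-flush unit): 0.834936 × 0.837947 × 0.766133 = 0.536011
Parallel ([0.536011] and check valve): 1 − (1 − 0.536011)(1 − 0.908827) = 0.9577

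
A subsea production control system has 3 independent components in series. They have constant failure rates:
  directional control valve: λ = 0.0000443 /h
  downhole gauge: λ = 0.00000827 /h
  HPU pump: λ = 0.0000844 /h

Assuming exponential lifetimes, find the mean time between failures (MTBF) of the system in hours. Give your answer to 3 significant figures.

7300

Series of exponential components: λ_sys = Σ λ_i
λ_sys = 0.0000443 + 0.00000827 + 0.0000844 = 1.3697e-04 /h
MTBF = 1 / λ_sys = 7300 h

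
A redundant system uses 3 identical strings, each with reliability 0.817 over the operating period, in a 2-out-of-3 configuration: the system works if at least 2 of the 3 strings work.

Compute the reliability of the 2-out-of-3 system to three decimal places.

0.912

R = Σ_{i=2}^{3} C(3,i) p^i (1−p)^{3−i} with p = 0.817
C(3,2)·0.817^2·0.183^1 = 0.36645
C(3,3)·0.817^3·0.183^0 = 0.54534
Sum = 0.912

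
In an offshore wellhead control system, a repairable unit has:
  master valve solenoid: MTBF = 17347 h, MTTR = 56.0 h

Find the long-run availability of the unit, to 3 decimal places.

0.997

A(master valve solenoid) = MTBF/(MTBF+MTTR) = 17347/(17347+56.0) = 0.997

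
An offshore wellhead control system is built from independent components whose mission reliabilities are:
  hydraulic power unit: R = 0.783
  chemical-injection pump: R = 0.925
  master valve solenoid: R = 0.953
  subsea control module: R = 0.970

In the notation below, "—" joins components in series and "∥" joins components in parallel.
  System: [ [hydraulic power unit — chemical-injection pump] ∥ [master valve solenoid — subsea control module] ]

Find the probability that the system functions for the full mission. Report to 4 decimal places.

Series (hydraulic power unit and chemical-injection pump): 0.783000 × 0.925000 = 0.724275
Series (master valve solenoid and subsea control module): 0.953000 × 0.970000 = 0.924410
Parallel ([0.724275] and [0.924410]): 1 − (1 − 0.724275)(1 − 0.924410) = 0.9792

0.9792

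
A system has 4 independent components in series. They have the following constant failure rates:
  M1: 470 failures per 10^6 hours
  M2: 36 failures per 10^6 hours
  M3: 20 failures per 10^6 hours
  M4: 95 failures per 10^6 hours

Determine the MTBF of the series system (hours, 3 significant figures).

Series of exponential components: λ_sys = Σ λ_i
λ_sys = 0.00047 + 0.000036 + 0.000020 + 0.000095 = 6.2100e-04 /h
MTBF = 1 / λ_sys = 1610 h

1610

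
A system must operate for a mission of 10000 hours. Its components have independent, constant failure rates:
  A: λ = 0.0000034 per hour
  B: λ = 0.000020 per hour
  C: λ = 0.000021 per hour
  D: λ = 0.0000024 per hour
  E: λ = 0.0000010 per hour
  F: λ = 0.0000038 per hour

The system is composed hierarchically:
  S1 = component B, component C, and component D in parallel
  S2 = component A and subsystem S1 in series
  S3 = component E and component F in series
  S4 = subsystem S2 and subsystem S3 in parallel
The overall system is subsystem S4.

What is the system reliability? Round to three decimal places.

0.998

R(A) = exp(−0.0000034 × 10000) = 0.96657
R(B) = exp(−0.000020 × 10000) = 0.81873
R(C) = exp(−0.000021 × 10000) = 0.81058
R(D) = exp(−0.0000024 × 10000) = 0.97629
R(E) = exp(−0.0000010 × 10000) = 0.99005
R(F) = exp(−0.0000038 × 10000) = 0.96271
Parallel (B, C, and D): 1 − (1 − 0.81873)(1 − 0.81058)(1 − 0.97629) = 0.99919
Series (A and [0.99919]): 0.96657 × 0.99919 = 0.96579
Series (E and F): 0.99005 × 0.96271 = 0.95313
Parallel ([0.96579] and [0.95313]): 1 − (1 − 0.96579)(1 − 0.95313) = 0.998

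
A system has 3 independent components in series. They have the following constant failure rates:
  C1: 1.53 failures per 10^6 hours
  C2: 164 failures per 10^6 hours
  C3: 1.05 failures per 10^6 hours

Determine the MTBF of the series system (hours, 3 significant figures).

6000

Series of exponential components: λ_sys = Σ λ_i
λ_sys = 0.00000153 + 0.000164 + 0.00000105 = 1.6658e-04 /h
MTBF = 1 / λ_sys = 6000 h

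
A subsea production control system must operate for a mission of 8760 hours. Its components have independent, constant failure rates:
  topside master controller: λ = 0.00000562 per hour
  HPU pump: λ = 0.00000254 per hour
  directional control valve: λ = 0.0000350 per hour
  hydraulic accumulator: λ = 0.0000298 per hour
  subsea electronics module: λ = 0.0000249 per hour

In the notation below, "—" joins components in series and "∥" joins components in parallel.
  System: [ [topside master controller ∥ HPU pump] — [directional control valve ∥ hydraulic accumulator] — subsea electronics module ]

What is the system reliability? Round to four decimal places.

0.7544

R(topside master controller) = exp(−0.00000562 × 8760) = 0.951961
R(HPU pump) = exp(−0.00000254 × 8760) = 0.977995
R(directional control valve) = exp(−0.0000350 × 8760) = 0.735945
R(hydraulic accumulator) = exp(−0.0000298 × 8760) = 0.770244
R(subsea electronics module) = exp(−0.0000249 × 8760) = 0.804026
Parallel (topside master controller and HPU pump): 1 − (1 − 0.951961)(1 − 0.977995) = 0.998943
Parallel (directional control valve and hydraulic accumulator): 1 − (1 − 0.735945)(1 − 0.770244) = 0.939332
Series ([0.998943], [0.939332], and subsea electronics module): 0.998943 × 0.939332 × 0.804026 = 0.7544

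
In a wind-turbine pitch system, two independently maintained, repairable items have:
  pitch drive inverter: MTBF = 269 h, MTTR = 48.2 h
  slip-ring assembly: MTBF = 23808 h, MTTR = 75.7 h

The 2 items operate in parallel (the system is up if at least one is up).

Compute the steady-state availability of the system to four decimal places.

0.9995

A(pitch drive inverter) = MTBF/(MTBF+MTTR) = 269/(269+48.2) = 0.848045
A(slip-ring assembly) = MTBF/(MTBF+MTTR) = 23808/(23808+75.7) = 0.996830
Parallel availability: 1 − (1 − 0.848045)(1 − 0.996830) = 0.9995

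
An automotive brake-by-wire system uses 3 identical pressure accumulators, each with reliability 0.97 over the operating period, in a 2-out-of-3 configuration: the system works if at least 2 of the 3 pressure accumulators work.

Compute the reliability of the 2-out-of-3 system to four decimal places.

0.9974

R = Σ_{i=2}^{3} C(3,i) p^i (1−p)^{3−i} with p = 0.97
C(3,2)·0.97^2·0.03^1 = 0.084681
C(3,3)·0.97^3·0.03^0 = 0.912673
Sum = 0.9974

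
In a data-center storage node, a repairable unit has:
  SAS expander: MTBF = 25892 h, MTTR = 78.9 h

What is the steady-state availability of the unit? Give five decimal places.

A(SAS expander) = MTBF/(MTBF+MTTR) = 25892/(25892+78.9) = 0.99696

0.99696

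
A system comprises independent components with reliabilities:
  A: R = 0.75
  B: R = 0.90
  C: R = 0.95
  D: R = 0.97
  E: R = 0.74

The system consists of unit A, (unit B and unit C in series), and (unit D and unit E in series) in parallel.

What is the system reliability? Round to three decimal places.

0.990

Series (B and C): 0.90000 × 0.95000 = 0.85500
Series (D and E): 0.97000 × 0.74000 = 0.71780
Parallel (A, [0.85500], and [0.71780]): 1 − (1 − 0.75000)(1 − 0.85500)(1 − 0.71780) = 0.990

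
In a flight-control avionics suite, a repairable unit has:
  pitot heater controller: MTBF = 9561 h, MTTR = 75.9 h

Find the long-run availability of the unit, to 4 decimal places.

0.9921

A(pitot heater controller) = MTBF/(MTBF+MTTR) = 9561/(9561+75.9) = 0.9921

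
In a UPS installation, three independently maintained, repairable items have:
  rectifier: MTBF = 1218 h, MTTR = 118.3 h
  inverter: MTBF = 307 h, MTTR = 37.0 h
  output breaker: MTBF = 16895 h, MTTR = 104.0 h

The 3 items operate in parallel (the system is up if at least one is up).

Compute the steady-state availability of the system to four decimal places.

A(rectifier) = MTBF/(MTBF+MTTR) = 1218/(1218+118.3) = 0.911472
A(inverter) = MTBF/(MTBF+MTTR) = 307/(307+37.0) = 0.892442
A(output breaker) = MTBF/(MTBF+MTTR) = 16895/(16895+104.0) = 0.993882
Parallel availability: 1 − (1 − 0.911472)(1 − 0.892442)(1 − 0.993882) = 0.9999

0.9999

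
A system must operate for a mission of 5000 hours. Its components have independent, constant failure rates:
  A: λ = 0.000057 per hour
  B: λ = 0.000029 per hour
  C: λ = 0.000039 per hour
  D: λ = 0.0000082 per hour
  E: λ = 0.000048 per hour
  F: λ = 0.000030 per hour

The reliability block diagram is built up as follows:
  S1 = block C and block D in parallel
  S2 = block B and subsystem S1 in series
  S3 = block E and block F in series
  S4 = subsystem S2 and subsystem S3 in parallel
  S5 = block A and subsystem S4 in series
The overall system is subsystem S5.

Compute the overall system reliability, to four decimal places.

0.7177

R(A) = exp(−0.000057 × 5000) = 0.752014
R(B) = exp(−0.000029 × 5000) = 0.865022
R(C) = exp(−0.000039 × 5000) = 0.822835
R(D) = exp(−0.0000082 × 5000) = 0.959829
R(E) = exp(−0.000048 × 5000) = 0.786628
R(F) = exp(−0.000030 × 5000) = 0.860708
Parallel (C and D): 1 − (1 − 0.822835)(1 − 0.959829) = 0.992883
Series (B and [0.992883]): 0.865022 × 0.992883 = 0.858866
Series (E and F): 0.786628 × 0.860708 = 0.677057
Parallel ([0.858866] and [0.677057]): 1 − (1 − 0.858866)(1 − 0.677057) = 0.954422
Series (A and [0.954422]): 0.752014 × 0.954422 = 0.7177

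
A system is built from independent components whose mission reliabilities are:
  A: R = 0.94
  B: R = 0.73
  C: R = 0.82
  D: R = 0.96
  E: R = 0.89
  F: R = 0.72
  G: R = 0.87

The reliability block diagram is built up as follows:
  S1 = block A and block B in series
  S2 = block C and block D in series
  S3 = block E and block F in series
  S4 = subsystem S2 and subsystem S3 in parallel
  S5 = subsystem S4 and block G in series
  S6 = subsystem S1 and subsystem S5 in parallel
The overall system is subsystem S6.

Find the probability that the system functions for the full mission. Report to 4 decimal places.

0.9383

Series (A and B): 0.940000 × 0.730000 = 0.686200
Series (C and D): 0.820000 × 0.960000 = 0.787200
Series (E and F): 0.890000 × 0.720000 = 0.640800
Parallel ([0.787200] and [0.640800]): 1 − (1 − 0.787200)(1 − 0.640800) = 0.923562
Series ([0.923562] and G): 0.923562 × 0.870000 = 0.803499
Parallel ([0.686200] and [0.803499]): 1 − (1 − 0.686200)(1 − 0.803499) = 0.9383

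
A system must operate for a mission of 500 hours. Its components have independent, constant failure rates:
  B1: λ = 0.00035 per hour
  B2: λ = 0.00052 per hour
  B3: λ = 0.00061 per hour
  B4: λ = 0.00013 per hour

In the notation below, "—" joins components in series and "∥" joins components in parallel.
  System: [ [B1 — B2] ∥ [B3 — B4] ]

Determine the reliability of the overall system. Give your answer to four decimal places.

0.8909

R(B1) = exp(−0.00035 × 500) = 0.839457
R(B2) = exp(−0.00052 × 500) = 0.771052
R(B3) = exp(−0.00061 × 500) = 0.737123
R(B4) = exp(−0.00013 × 500) = 0.937067
Series (B1 and B2): 0.839457 × 0.771052 = 0.647265
Series (B3 and B4): 0.737123 × 0.937067 = 0.690734
Parallel ([0.647265] and [0.690734]): 1 − (1 − 0.647265)(1 − 0.690734) = 0.8909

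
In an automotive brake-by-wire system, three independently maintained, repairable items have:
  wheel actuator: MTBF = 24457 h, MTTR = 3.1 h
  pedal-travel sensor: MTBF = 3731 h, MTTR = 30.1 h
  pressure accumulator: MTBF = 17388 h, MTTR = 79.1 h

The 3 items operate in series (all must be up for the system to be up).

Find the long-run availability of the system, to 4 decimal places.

A(wheel actuator) = MTBF/(MTBF+MTTR) = 24457/(24457+3.1) = 0.999873
A(pedal-travel sensor) = MTBF/(MTBF+MTTR) = 3731/(3731+30.1) = 0.991997
A(pressure accumulator) = MTBF/(MTBF+MTTR) = 17388/(17388+79.1) = 0.995471
Series availability: 0.999873 × 0.991997 × 0.995471 = 0.9874

0.9874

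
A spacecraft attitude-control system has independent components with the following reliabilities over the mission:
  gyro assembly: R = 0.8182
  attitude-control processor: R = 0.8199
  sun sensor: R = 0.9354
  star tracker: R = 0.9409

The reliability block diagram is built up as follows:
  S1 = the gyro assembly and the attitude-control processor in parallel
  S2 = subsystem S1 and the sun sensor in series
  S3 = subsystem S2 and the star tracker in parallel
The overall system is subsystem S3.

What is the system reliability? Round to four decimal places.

Parallel (gyro assembly and attitude-control processor): 1 − (1 − 0.818200)(1 − 0.819900) = 0.967258
Series ([0.967258] and sun sensor): 0.967258 × 0.935400 = 0.904773
Parallel ([0.904773] and star tracker): 1 − (1 − 0.904773)(1 − 0.940900) = 0.9944

0.9944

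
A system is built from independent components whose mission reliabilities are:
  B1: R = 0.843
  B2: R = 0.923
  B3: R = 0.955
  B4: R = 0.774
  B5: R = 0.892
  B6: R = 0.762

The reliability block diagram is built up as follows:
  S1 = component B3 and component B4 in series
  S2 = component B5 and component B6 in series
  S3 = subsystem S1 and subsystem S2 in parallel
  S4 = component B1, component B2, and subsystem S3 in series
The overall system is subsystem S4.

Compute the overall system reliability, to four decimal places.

Series (B3 and B4): 0.955000 × 0.774000 = 0.739170
Series (B5 and B6): 0.892000 × 0.762000 = 0.679704
Parallel ([0.739170] and [0.679704]): 1 − (1 − 0.739170)(1 − 0.679704) = 0.916457
Series (B1, B2, and [0.916457]): 0.843000 × 0.923000 × 0.916457 = 0.7131

0.7131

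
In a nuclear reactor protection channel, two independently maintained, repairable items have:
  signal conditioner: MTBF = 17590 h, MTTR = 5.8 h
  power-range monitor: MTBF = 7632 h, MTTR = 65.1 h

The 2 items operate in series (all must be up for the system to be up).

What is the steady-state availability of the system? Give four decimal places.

0.9912

A(signal conditioner) = MTBF/(MTBF+MTTR) = 17590/(17590+5.8) = 0.999670
A(power-range monitor) = MTBF/(MTBF+MTTR) = 7632/(7632+65.1) = 0.991542
Series availability: 0.999670 × 0.991542 = 0.9912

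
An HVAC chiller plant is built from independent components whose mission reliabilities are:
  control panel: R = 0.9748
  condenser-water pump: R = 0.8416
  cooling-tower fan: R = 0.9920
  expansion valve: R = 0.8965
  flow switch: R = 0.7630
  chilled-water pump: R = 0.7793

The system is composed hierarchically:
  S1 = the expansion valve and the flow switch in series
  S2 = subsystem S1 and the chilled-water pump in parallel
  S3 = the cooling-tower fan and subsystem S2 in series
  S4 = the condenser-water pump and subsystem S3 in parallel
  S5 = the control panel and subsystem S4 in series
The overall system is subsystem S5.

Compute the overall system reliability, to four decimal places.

0.9629

Series (expansion valve and flow switch): 0.896500 × 0.763000 = 0.684030
Parallel ([0.684030] and chilled-water pump): 1 − (1 − 0.684030)(1 − 0.779300) = 0.930265
Series (cooling-tower fan and [0.930265]): 0.992000 × 0.930265 = 0.922823
Parallel (condenser-water pump and [0.922823]): 1 − (1 − 0.841600)(1 − 0.922823) = 0.987775
Series (control panel and [0.987775]): 0.974800 × 0.987775 = 0.9629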